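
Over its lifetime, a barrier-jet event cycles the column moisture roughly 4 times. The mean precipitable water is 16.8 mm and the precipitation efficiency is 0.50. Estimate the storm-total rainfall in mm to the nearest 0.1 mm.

rainfall ≈ 33.6 mm

Each cycle deposits ε × PW = 0.50 × 16.8 = 8.4 mm.
Over 4 cycles: 4 × 8.4 = 33.6 mm.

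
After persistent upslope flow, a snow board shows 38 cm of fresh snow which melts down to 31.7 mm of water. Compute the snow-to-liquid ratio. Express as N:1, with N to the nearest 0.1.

Ratio = snow depth / SWE = 380 mm / 31.7 mm = 12.0, i.e. 12.0:1.

ratio ≈ 12.0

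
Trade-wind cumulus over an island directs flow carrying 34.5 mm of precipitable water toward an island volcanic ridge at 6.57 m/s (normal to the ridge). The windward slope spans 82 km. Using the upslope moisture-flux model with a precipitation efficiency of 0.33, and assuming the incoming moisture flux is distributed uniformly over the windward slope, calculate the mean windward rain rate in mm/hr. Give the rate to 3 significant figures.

R ≈ 3.28 mm/hr

Incoming column moisture flux per unit ridge length: F = V × PW = 6.57 × 34.5 = 226.665 mm·m/s.
Spread over the 82 km slope with efficiency ε = 0.33: R = ε·F/W = 0.33 × 226.665 / 82000 m = 9.122e-04 mm/s.
R = 9.122e-04 × 3600 = 3.28 mm/hr.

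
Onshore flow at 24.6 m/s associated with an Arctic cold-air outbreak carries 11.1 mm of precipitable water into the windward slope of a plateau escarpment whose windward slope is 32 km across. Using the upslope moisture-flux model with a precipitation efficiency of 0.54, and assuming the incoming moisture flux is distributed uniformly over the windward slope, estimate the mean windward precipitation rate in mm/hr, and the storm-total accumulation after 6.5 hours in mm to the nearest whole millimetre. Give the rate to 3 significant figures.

R ≈ 16.6 mm/hr; total ≈ 108 mm

Incoming column moisture flux per unit ridge length: F = V × PW = 24.6 × 11.1 = 273.06 mm·m/s.
Spread over the 32 km slope with efficiency ε = 0.54: R = ε·F/W = 0.54 × 273.06 / 32000 m = 4.608e-03 mm/s.
R = 4.608e-03 × 3600 = 16.6 mm/hr.
Over 6.5 h: total = 16.6 × 6.5 = 107.9 ≈ 108 mm.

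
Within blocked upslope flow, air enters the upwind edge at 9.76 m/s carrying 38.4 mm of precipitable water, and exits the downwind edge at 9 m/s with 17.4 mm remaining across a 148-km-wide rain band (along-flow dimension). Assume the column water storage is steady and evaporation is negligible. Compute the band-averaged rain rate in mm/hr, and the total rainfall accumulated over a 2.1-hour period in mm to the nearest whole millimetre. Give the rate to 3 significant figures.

Column moisture flux per unit crosswind length is F = V × PW.
Inflow: F_in = 9.76 × 38.4 = 374.784 mm·m/s
Outflow: F_out = 9 × 17.4 = 156.6 mm·m/s
Steady-state rate R = (F_in − F_out)/L = (374.784 − 156.6) / 148000 m = 1.474e-03 mm/s.
R = 1.474e-03 × 3600 = 5.31 mm/hr.
Over 2.1 h: total = 5.31 × 2.1 = 11.151 ≈ 11 mm.

R ≈ 5.31 mm/hr; total ≈ 11 mm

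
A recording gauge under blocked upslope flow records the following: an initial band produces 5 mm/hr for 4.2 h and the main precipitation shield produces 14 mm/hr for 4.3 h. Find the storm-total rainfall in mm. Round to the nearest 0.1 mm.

Total = Σ Rᵢ Δtᵢ = 5 × 4.2 + 14 × 4.3
      = 21 + 60.2 = 81.2 mm.

total ≈ 81.2 mm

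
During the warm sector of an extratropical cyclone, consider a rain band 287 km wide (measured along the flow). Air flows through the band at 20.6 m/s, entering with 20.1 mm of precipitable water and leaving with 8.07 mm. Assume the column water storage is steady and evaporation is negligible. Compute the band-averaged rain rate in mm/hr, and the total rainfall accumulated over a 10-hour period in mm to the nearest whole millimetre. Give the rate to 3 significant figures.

Column moisture flux per unit crosswind length is F = V × PW.
Inflow: F_in = 20.6 × 20.1 = 414.06 mm·m/s
Outflow: F_out = 20.6 × 8.07 = 166.242 mm·m/s
Steady-state rate R = (F_in − F_out)/L = (414.06 − 166.242) / 287000 m = 8.635e-04 mm/s.
R = 8.635e-04 × 3600 = 3.11 mm/hr.
Over 10 h: total = 3.11 × 10 = 31.1 ≈ 31 mm.

R ≈ 3.11 mm/hr; total ≈ 31 mm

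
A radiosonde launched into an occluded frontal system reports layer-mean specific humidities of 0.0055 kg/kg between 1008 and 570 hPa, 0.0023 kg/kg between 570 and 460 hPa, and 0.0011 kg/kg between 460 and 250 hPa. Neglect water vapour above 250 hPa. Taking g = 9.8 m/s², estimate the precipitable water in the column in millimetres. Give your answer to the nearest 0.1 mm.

Precipitable water is the column-integrated vapour mass per unit area: PW = (1/g) Σ q̄ Δp, with q in kg/kg and Δp in Pa (1 kg/m² of water = 1 mm).
Layer 1008–570 hPa: Δp = 438 hPa = 43800 Pa, q̄ = 0.0055 kg/kg → 0.0055 × 43800 / 9.8 = 24.58 mm
Layer 570–460 hPa: Δp = 110 hPa = 11000 Pa, q̄ = 0.0023 kg/kg → 0.0023 × 11000 / 9.8 = 2.58 mm
Layer 460–250 hPa: Δp = 210 hPa = 21000 Pa, q̄ = 0.0011 kg/kg → 0.0011 × 21000 / 9.8 = 2.36 mm
PW = 24.58 + 2.58 + 2.36 = 29.52 ≈ 29.5 mm.

PW ≈ 29.5 mm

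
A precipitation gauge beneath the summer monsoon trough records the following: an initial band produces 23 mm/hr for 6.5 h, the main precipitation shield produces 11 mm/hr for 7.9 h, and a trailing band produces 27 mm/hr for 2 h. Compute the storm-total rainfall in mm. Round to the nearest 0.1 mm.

total ≈ 290.4 mm

Total = Σ Rᵢ Δtᵢ = 23 × 6.5 + 11 × 7.9 + 27 × 2
      = 149.5 + 86.9 + 54 = 290.4 mm.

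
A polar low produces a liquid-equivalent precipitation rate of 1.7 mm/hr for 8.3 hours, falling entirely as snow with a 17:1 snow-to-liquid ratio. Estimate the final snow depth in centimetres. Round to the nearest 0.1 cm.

snow depth ≈ 24.0 cm

Liquid-equivalent depth = 1.7 × 8.3 = 14.11 mm.
Snow depth = 14.11 mm × 17 = 239.87 mm = 24.0 cm.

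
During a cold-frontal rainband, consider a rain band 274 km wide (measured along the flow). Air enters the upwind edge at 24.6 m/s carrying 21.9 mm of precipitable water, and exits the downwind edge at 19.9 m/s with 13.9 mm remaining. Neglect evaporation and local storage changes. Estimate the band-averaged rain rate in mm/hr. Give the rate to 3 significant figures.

Column moisture flux per unit crosswind length is F = V × PW.
Inflow: F_in = 24.6 × 21.9 = 538.74 mm·m/s
Outflow: F_out = 19.9 × 13.9 = 276.61 mm·m/s
Steady-state rate R = (F_in − F_out)/L = (538.74 − 276.61) / 274000 m = 9.567e-04 mm/s.
R = 9.567e-04 × 3600 = 3.44 mm/hr.

R ≈ 3.44 mm/hr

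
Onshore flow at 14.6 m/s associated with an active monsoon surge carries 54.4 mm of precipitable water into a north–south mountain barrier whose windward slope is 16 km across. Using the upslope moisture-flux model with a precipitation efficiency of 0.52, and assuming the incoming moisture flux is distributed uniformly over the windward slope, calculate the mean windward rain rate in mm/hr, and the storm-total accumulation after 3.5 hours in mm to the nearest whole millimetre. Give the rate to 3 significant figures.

Incoming column moisture flux per unit ridge length: F = V × PW = 14.6 × 54.4 = 794.24 mm·m/s.
Spread over the 16 km slope with efficiency ε = 0.52: R = ε·F/W = 0.52 × 794.24 / 16000 m = 2.581e-02 mm/s.
R = 2.581e-02 × 3600 = 92.9 mm/hr.
Over 3.5 h: total = 92.9 × 3.5 = 325.15 ≈ 325 mm.

R ≈ 92.9 mm/hr; total ≈ 325 mm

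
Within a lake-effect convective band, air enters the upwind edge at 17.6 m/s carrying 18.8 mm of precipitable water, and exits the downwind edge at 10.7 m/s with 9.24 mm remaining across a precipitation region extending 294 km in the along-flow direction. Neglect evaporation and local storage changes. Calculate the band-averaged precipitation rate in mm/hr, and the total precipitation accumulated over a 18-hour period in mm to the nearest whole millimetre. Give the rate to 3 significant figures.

Column moisture flux per unit crosswind length is F = V × PW.
Inflow: F_in = 17.6 × 18.8 = 330.88 mm·m/s
Outflow: F_out = 10.7 × 9.24 = 98.868 mm·m/s
Steady-state rate R = (F_in − F_out)/L = (330.88 − 98.868) / 294000 m = 7.892e-04 mm/s.
R = 7.892e-04 × 3600 = 2.84 mm/hr.
Over 18 h: total = 2.84 × 18 = 51.12 ≈ 51 mm.

R ≈ 2.84 mm/hr; total ≈ 51 mm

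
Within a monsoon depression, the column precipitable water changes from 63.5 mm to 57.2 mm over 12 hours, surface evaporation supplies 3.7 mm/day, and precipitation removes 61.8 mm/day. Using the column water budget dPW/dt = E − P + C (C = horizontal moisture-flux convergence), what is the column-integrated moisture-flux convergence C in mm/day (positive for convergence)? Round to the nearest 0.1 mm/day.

dPW/dt = (57.2 − 63.5) mm / (12/24 day) = -12.600 mm/day.
C = dPW/dt − E + P = (-12.600) − 3.7 + 61.8 = 45.5 mm/day.

C ≈ 45.5 mm/day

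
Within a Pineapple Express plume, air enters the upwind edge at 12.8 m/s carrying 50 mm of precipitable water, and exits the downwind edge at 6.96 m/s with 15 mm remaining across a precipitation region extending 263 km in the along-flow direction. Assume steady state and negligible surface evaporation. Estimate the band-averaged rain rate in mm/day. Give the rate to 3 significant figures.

Column moisture flux per unit crosswind length is F = V × PW.
Inflow: F_in = 12.8 × 50 = 640 mm·m/s
Outflow: F_out = 6.96 × 15 = 104.4 mm·m/s
Steady-state rate R = (F_in − F_out)/L = (640 − 104.4) / 263000 m = 2.037e-03 mm/s.
R = 2.037e-03 × 3600 × 24 = 176 mm/day.

R ≈ 176 mm/day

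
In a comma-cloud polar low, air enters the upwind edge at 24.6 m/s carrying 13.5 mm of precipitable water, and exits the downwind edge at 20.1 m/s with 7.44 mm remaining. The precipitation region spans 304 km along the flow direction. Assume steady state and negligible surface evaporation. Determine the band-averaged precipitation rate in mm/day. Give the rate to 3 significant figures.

Column moisture flux per unit crosswind length is F = V × PW.
Inflow: F_in = 24.6 × 13.5 = 332.1 mm·m/s
Outflow: F_out = 20.1 × 7.44 = 149.544 mm·m/s
Steady-state rate R = (F_in − F_out)/L = (332.1 − 149.544) / 304000 m = 6.005e-04 mm/s.
R = 6.005e-04 × 3600 × 24 = 51.9 mm/day.

R ≈ 51.9 mm/day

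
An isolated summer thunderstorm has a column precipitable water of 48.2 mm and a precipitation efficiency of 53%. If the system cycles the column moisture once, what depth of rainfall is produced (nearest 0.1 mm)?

rainfall ≈ 25.5 mm

Rainfall = ε × PW = 0.53 × 48.2 = 25.5 mm.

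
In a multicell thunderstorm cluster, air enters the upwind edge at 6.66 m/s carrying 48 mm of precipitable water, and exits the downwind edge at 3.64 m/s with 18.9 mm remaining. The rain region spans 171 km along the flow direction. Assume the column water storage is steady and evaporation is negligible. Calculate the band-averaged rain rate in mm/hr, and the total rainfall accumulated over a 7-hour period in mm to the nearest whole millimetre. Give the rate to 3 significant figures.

Column moisture flux per unit crosswind length is F = V × PW.
Inflow: F_in = 6.66 × 48 = 319.68 mm·m/s
Outflow: F_out = 3.64 × 18.9 = 68.796 mm·m/s
Steady-state rate R = (F_in − F_out)/L = (319.68 − 68.796) / 171000 m = 1.467e-03 mm/s.
R = 1.467e-03 × 3600 = 5.28 mm/hr.
Over 7 h: total = 5.28 × 7 = 36.96 ≈ 37 mm.

R ≈ 5.28 mm/hr; total ≈ 37 mm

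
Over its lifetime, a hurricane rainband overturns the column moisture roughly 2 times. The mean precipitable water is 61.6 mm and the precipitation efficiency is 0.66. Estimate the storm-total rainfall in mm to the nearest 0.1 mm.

rainfall ≈ 81.3 mm

Each cycle deposits ε × PW = 0.66 × 61.6 = 40.656 mm.
Over 2 cycles: 2 × 40.656 = 81.3 mm.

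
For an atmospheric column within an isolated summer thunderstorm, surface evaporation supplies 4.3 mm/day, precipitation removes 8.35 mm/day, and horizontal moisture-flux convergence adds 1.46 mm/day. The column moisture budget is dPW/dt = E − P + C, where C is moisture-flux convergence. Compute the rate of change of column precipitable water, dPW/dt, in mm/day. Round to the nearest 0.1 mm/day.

dPW/dt = E − P + C = 4.3 − 8.35 + (1.46) = -2.6 mm/day.

dPW/dt ≈ -2.6 mm/day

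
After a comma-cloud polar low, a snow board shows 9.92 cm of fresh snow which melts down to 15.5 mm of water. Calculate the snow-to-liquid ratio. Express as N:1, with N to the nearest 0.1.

Ratio = snow depth / SWE = 99.2 mm / 15.5 mm = 6.4, i.e. 6.4:1.

ratio ≈ 6.4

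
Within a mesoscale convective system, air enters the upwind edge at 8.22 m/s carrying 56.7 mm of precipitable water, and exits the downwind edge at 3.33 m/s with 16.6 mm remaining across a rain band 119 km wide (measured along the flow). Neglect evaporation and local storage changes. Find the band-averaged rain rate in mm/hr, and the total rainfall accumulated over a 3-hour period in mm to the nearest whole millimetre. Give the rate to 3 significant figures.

R ≈ 12.4 mm/hr; total ≈ 37 mm

Column moisture flux per unit crosswind length is F = V × PW.
Inflow: F_in = 8.22 × 56.7 = 466.074 mm·m/s
Outflow: F_out = 3.33 × 16.6 = 55.278 mm·m/s
Steady-state rate R = (F_in − F_out)/L = (466.074 − 55.278) / 119000 m = 3.452e-03 mm/s.
R = 3.452e-03 × 3600 = 12.4 mm/hr.
Over 3 h: total = 12.4 × 3 = 37.2 ≈ 37 mm.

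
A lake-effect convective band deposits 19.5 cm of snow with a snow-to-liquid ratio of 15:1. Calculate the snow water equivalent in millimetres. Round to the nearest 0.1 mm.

SWE ≈ 13.0 mm

SWE = snow depth / ratio = 19.5 cm / 15 = 1.300 cm = 13.0 mm.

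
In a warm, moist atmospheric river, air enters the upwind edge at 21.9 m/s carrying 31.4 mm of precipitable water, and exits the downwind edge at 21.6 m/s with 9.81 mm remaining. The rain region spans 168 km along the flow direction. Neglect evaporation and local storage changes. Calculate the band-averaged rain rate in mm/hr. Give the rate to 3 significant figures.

R ≈ 10.2 mm/hr

Column moisture flux per unit crosswind length is F = V × PW.
Inflow: F_in = 21.9 × 31.4 = 687.66 mm·m/s
Outflow: F_out = 21.6 × 9.81 = 211.896 mm·m/s
Steady-state rate R = (F_in − F_out)/L = (687.66 − 211.896) / 168000 m = 2.832e-03 mm/s.
R = 2.832e-03 × 3600 = 10.2 mm/hr.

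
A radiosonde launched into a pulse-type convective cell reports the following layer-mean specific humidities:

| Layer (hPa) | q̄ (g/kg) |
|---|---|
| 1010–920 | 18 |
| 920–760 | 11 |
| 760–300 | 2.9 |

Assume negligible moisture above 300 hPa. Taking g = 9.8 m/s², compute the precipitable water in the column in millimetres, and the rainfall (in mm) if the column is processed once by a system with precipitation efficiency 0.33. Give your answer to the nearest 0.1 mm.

PW ≈ 48.1 mm; rainfall ≈ 15.9 mm

Precipitable water is the column-integrated vapour mass per unit area: PW = (1/g) Σ q̄ Δp, with q in kg/kg and Δp in Pa (1 kg/m² of water = 1 mm).
Layer 1010–920 hPa: Δp = 90 hPa = 9000 Pa, q̄ = 0.018 kg/kg → 0.018 × 9000 / 9.8 = 16.53 mm
Layer 920–760 hPa: Δp = 160 hPa = 16000 Pa, q̄ = 0.011 kg/kg → 0.011 × 16000 / 9.8 = 17.96 mm
Layer 760–300 hPa: Δp = 460 hPa = 46000 Pa, q̄ = 0.0029 kg/kg → 0.0029 × 46000 / 9.8 = 13.61 mm
PW = 16.53 + 17.96 + 13.61 = 48.10 ≈ 48.1 mm.
Rainfall = ε × PW = 0.33 × 48.1 = 15.9 mm.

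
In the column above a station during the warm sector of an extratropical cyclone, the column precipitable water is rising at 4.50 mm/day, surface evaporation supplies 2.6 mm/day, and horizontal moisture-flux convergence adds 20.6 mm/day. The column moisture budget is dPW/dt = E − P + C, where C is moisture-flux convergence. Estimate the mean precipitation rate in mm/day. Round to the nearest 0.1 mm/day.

dPW/dt = +4.50 mm/day.
P = E + C − dPW/dt = 2.6 + (20.6) − (+4.50) = 18.7 mm/day.

P ≈ 18.7 mm/day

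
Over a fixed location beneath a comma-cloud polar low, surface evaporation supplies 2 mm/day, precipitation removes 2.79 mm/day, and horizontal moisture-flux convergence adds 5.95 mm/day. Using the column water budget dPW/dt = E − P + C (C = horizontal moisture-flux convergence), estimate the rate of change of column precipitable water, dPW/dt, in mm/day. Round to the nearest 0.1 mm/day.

dPW/dt = E − P + C = 2 − 2.79 + (5.95) = 5.2 mm/day.

dPW/dt ≈ 5.2 mm/day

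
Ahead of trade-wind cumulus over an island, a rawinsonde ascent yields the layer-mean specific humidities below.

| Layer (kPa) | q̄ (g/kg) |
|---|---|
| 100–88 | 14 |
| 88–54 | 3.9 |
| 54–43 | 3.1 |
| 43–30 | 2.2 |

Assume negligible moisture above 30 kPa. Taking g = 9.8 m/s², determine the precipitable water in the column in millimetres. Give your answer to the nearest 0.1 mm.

Precipitable water is the column-integrated vapour mass per unit area: PW = (1/g) Σ q̄ Δp, with q in kg/kg and Δp in Pa (1 kg/m² of water = 1 mm).
Layer 100–88 kPa: Δp = 120 hPa = 12000 Pa, q̄ = 0.014 kg/kg → 0.014 × 12000 / 9.8 = 17.14 mm
Layer 88–54 kPa: Δp = 340 hPa = 34000 Pa, q̄ = 0.0039 kg/kg → 0.0039 × 34000 / 9.8 = 13.53 mm
Layer 54–43 kPa: Δp = 110 hPa = 11000 Pa, q̄ = 0.0031 kg/kg → 0.0031 × 11000 / 9.8 = 3.48 mm
Layer 43–30 kPa: Δp = 130 hPa = 13000 Pa, q̄ = 0.0022 kg/kg → 0.0022 × 13000 / 9.8 = 2.92 mm
PW = 17.14 + 13.53 + 3.48 + 2.92 = 37.07 ≈ 37.1 mm.

PW ≈ 37.1 mm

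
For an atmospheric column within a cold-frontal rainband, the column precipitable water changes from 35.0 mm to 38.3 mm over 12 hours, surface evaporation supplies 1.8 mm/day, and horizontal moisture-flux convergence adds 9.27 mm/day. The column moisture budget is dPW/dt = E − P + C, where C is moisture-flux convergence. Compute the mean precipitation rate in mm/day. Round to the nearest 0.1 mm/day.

P ≈ 4.5 mm/day

dPW/dt = (38.3 − 35.0) mm / (12/24 day) = +6.600 mm/day.
P = E + C − dPW/dt = 1.8 + (9.27) − (+6.600) = 4.5 mm/day.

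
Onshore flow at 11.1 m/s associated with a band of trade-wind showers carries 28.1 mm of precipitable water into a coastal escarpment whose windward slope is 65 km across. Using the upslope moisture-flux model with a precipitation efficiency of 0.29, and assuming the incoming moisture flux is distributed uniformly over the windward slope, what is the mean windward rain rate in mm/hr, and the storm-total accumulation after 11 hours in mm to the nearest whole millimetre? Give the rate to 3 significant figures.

Incoming column moisture flux per unit ridge length: F = V × PW = 11.1 × 28.1 = 311.91 mm·m/s.
Spread over the 65 km slope with efficiency ε = 0.29: R = ε·F/W = 0.29 × 311.91 / 65000 m = 1.392e-03 mm/s.
R = 1.392e-03 × 3600 = 5.01 mm/hr.
Over 11 h: total = 5.01 × 11 = 55.11 ≈ 55 mm.

R ≈ 5.01 mm/hr; total ≈ 55 mm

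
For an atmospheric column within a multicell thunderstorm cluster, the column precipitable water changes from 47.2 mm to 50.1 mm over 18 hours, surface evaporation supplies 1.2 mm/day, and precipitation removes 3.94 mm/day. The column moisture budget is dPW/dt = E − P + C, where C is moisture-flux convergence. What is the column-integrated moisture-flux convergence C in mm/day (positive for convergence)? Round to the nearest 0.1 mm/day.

C ≈ 6.6 mm/day

dPW/dt = (50.1 − 47.2) mm / (18/24 day) = +3.867 mm/day.
C = dPW/dt − E + P = (+3.867) − 1.2 + 3.94 = 6.6 mm/day.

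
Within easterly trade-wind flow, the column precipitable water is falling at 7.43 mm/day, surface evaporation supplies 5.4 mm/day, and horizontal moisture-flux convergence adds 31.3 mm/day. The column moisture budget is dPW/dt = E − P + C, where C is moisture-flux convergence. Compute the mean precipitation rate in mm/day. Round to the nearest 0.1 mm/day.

dPW/dt = -7.43 mm/day.
P = E + C − dPW/dt = 5.4 + (31.3) − (-7.43) = 44.1 mm/day.

P ≈ 44.1 mm/day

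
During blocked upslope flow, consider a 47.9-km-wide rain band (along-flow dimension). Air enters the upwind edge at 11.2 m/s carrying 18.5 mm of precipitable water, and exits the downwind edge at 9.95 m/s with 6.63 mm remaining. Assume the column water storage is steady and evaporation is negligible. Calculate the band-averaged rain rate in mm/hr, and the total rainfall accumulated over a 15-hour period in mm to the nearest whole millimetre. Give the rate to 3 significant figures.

Column moisture flux per unit crosswind length is F = V × PW.
Inflow: F_in = 11.2 × 18.5 = 207.2 mm·m/s
Outflow: F_out = 9.95 × 6.63 = 65.9685 mm·m/s
Steady-state rate R = (F_in − F_out)/L = (207.2 − 65.9685) / 47900 m = 2.948e-03 mm/s.
R = 2.948e-03 × 3600 = 10.6 mm/hr.
Over 15 h: total = 10.6 × 15 = 159 mm.

R ≈ 10.6 mm/hr; total ≈ 159 mm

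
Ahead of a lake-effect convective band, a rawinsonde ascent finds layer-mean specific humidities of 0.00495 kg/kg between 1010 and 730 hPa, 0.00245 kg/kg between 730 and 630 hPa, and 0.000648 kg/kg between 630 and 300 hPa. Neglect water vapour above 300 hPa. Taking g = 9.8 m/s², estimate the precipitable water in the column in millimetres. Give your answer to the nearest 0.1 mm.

PW ≈ 18.8 mm

Precipitable water is the column-integrated vapour mass per unit area: PW = (1/g) Σ q̄ Δp, with q in kg/kg and Δp in Pa (1 kg/m² of water = 1 mm).
Layer 1010–730 hPa: Δp = 280 hPa = 28000 Pa, q̄ = 0.00495 kg/kg → 0.00495 × 28000 / 9.8 = 14.14 mm
Layer 730–630 hPa: Δp = 100 hPa = 10000 Pa, q̄ = 0.00245 kg/kg → 0.00245 × 10000 / 9.8 = 2.50 mm
Layer 630–300 hPa: Δp = 330 hPa = 33000 Pa, q̄ = 0.000648 kg/kg → 0.000648 × 33000 / 9.8 = 2.18 mm
PW = 14.14 + 2.50 + 2.18 = 18.82 ≈ 18.8 mm.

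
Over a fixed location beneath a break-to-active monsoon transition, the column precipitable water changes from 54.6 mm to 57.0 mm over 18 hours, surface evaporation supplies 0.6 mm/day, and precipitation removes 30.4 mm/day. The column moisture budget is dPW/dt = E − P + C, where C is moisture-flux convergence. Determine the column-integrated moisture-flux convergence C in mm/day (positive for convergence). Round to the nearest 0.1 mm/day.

dPW/dt = (57.0 − 54.6) mm / (18/24 day) = +3.200 mm/day.
C = dPW/dt − E + P = (+3.200) − 0.6 + 30.4 = 33.0 mm/day.

C ≈ 33.0 mm/day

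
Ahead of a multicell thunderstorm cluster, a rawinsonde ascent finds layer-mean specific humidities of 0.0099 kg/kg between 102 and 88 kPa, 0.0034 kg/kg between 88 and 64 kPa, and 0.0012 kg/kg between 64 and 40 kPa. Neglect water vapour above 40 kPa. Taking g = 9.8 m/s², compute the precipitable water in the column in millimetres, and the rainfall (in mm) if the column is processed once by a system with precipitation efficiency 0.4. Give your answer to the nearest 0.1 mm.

Precipitable water is the column-integrated vapour mass per unit area: PW = (1/g) Σ q̄ Δp, with q in kg/kg and Δp in Pa (1 kg/m² of water = 1 mm).
Layer 102–88 kPa: Δp = 140 hPa = 14000 Pa, q̄ = 0.0099 kg/kg → 0.0099 × 14000 / 9.8 = 14.14 mm
Layer 88–64 kPa: Δp = 240 hPa = 24000 Pa, q̄ = 0.0034 kg/kg → 0.0034 × 24000 / 9.8 = 8.33 mm
Layer 64–40 kPa: Δp = 240 hPa = 24000 Pa, q̄ = 0.0012 kg/kg → 0.0012 × 24000 / 9.8 = 2.94 mm
PW = 14.14 + 8.33 + 2.94 = 25.41 ≈ 25.4 mm.
Rainfall = ε × PW = 0.4 × 25.4 = 10.2 mm.

PW ≈ 25.4 mm; rainfall ≈ 10.2 mm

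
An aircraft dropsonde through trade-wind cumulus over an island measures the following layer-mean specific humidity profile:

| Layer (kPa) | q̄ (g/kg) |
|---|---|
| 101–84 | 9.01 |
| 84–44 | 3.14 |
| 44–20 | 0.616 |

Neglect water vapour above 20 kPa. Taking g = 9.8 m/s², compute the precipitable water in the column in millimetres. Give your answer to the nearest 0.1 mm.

Precipitable water is the column-integrated vapour mass per unit area: PW = (1/g) Σ q̄ Δp, with q in kg/kg and Δp in Pa (1 kg/m² of water = 1 mm).
Layer 101–84 kPa: Δp = 170 hPa = 17000 Pa, q̄ = 0.00901 kg/kg → 0.00901 × 17000 / 9.8 = 15.63 mm
Layer 84–44 kPa: Δp = 400 hPa = 40000 Pa, q̄ = 0.00314 kg/kg → 0.00314 × 40000 / 9.8 = 12.82 mm
Layer 44–20 kPa: Δp = 240 hPa = 24000 Pa, q̄ = 0.000616 kg/kg → 0.000616 × 24000 / 9.8 = 1.51 mm
PW = 15.63 + 12.82 + 1.51 = 29.96 ≈ 30.0 mm.

PW ≈ 30.0 mm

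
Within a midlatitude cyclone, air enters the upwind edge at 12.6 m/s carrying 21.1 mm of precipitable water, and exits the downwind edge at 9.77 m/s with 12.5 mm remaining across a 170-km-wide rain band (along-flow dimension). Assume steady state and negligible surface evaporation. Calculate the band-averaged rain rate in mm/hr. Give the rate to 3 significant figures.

Column moisture flux per unit crosswind length is F = V × PW.
Inflow: F_in = 12.6 × 21.1 = 265.86 mm·m/s
Outflow: F_out = 9.77 × 12.5 = 122.125 mm·m/s
Steady-state rate R = (F_in − F_out)/L = (265.86 − 122.125) / 170000 m = 8.455e-04 mm/s.
R = 8.455e-04 × 3600 = 3.04 mm/hr.

R ≈ 3.04 mm/hr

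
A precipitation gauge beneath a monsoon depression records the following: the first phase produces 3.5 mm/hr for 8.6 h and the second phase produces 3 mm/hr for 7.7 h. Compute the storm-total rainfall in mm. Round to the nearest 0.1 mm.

Total = Σ Rᵢ Δtᵢ = 3.5 × 8.6 + 3 × 7.7
      = 30.1 + 23.1 = 53.2 mm.

total ≈ 53.2 mm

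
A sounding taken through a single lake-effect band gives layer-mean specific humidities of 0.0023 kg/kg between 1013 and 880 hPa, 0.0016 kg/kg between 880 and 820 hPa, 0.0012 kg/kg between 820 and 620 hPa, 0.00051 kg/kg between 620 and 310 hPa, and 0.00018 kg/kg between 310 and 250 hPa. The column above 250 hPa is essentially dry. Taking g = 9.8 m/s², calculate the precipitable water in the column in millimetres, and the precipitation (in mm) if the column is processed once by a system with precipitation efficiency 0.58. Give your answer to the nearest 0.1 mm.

PW ≈ 8.3 mm; precipitation ≈ 4.8 mm

Precipitable water is the column-integrated vapour mass per unit area: PW = (1/g) Σ q̄ Δp, with q in kg/kg and Δp in Pa (1 kg/m² of water = 1 mm).
Layer 1013–880 hPa: Δp = 133 hPa = 13300 Pa, q̄ = 0.0023 kg/kg → 0.0023 × 13300 / 9.8 = 3.12 mm
Layer 880–820 hPa: Δp = 60 hPa = 6000 Pa, q̄ = 0.0016 kg/kg → 0.0016 × 6000 / 9.8 = 0.98 mm
Layer 820–620 hPa: Δp = 200 hPa = 20000 Pa, q̄ = 0.0012 kg/kg → 0.0012 × 20000 / 9.8 = 2.45 mm
Layer 620–310 hPa: Δp = 310 hPa = 31000 Pa, q̄ = 0.00051 kg/kg → 0.00051 × 31000 / 9.8 = 1.61 mm
Layer 310–250 hPa: Δp = 60 hPa = 6000 Pa, q̄ = 0.00018 kg/kg → 0.00018 × 6000 / 9.8 = 0.11 mm
PW = 3.12 + 0.98 + 2.45 + 1.61 + 0.11 = 8.27 ≈ 8.3 mm.
Precipitation = ε × PW = 0.58 × 8.3 = 4.8 mm.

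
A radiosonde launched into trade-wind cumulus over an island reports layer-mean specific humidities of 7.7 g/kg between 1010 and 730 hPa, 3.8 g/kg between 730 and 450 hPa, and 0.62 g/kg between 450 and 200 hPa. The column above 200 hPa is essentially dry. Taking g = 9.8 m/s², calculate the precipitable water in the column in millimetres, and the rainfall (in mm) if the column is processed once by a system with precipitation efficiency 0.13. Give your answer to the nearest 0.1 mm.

Precipitable water is the column-integrated vapour mass per unit area: PW = (1/g) Σ q̄ Δp, with q in kg/kg and Δp in Pa (1 kg/m² of water = 1 mm).
Layer 1010–730 hPa: Δp = 280 hPa = 28000 Pa, q̄ = 0.0077 kg/kg → 0.0077 × 28000 / 9.8 = 22.00 mm
Layer 730–450 hPa: Δp = 280 hPa = 28000 Pa, q̄ = 0.0038 kg/kg → 0.0038 × 28000 / 9.8 = 10.86 mm
Layer 450–200 hPa: Δp = 250 hPa = 25000 Pa, q̄ = 0.00062 kg/kg → 0.00062 × 25000 / 9.8 = 1.58 mm
PW = 22.00 + 10.86 + 1.58 = 34.44 ≈ 34.4 mm.
Rainfall = ε × PW = 0.13 × 34.4 = 4.5 mm.

PW ≈ 34.4 mm; rainfall ≈ 4.5 mm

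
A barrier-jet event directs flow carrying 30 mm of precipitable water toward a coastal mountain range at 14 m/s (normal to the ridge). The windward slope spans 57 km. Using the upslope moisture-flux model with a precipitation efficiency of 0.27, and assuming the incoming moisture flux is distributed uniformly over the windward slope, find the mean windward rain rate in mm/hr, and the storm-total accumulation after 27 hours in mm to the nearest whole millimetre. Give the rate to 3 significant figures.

Incoming column moisture flux per unit ridge length: F = V × PW = 14 × 30 = 420 mm·m/s.
Spread over the 57 km slope with efficiency ε = 0.27: R = ε·F/W = 0.27 × 420 / 57000 m = 1.989e-03 mm/s.
R = 1.989e-03 × 3600 = 7.16 mm/hr.
Over 27 h: total = 7.16 × 27 = 193.32 ≈ 193 mm.

R ≈ 7.16 mm/hr; total ≈ 193 mm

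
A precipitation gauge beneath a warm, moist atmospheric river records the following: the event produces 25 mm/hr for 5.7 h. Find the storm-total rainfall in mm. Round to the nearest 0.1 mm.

total ≈ 142.5 mm

Total = Σ Rᵢ Δtᵢ = 25 × 5.7
      = 142.5 = 142.5 mm.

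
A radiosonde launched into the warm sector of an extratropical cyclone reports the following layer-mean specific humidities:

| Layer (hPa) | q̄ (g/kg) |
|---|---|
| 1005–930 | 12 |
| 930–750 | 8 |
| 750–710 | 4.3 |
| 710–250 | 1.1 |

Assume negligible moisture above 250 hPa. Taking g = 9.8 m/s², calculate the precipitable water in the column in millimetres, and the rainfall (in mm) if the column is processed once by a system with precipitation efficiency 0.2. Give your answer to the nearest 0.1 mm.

PW ≈ 30.8 mm; rainfall ≈ 6.2 mm

Precipitable water is the column-integrated vapour mass per unit area: PW = (1/g) Σ q̄ Δp, with q in kg/kg and Δp in Pa (1 kg/m² of water = 1 mm).
Layer 1005–930 hPa: Δp = 75 hPa = 7500 Pa, q̄ = 0.012 kg/kg → 0.012 × 7500 / 9.8 = 9.18 mm
Layer 930–750 hPa: Δp = 180 hPa = 18000 Pa, q̄ = 0.008 kg/kg → 0.008 × 18000 / 9.8 = 14.69 mm
Layer 750–710 hPa: Δp = 40 hPa = 4000 Pa, q̄ = 0.0043 kg/kg → 0.0043 × 4000 / 9.8 = 1.76 mm
Layer 710–250 hPa: Δp = 460 hPa = 46000 Pa, q̄ = 0.0011 kg/kg → 0.0011 × 46000 / 9.8 = 5.16 mm
PW = 9.18 + 14.69 + 1.76 + 5.16 = 30.79 ≈ 30.8 mm.
Rainfall = ε × PW = 0.2 × 30.8 = 6.2 mm.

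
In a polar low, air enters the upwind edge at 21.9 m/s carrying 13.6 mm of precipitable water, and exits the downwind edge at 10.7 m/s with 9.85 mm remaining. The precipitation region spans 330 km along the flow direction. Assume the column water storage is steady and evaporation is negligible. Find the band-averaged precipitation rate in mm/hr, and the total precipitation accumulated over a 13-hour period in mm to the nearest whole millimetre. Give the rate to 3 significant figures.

Column moisture flux per unit crosswind length is F = V × PW.
Inflow: F_in = 21.9 × 13.6 = 297.84 mm·m/s
Outflow: F_out = 10.7 × 9.85 = 105.395 mm·m/s
Steady-state rate R = (F_in − F_out)/L = (297.84 − 105.395) / 330000 m = 5.832e-04 mm/s.
R = 5.832e-04 × 3600 = 2.10 mm/hr.
Over 13 h: total = 2.10 × 13 = 27.3 ≈ 27 mm.

R ≈ 2.10 mm/hr; total ≈ 27 mm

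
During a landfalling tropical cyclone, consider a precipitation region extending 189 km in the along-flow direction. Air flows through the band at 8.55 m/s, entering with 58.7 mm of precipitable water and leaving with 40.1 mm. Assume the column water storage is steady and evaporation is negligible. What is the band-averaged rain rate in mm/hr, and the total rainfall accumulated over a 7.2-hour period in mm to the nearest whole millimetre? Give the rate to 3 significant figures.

Column moisture flux per unit crosswind length is F = V × PW.
Inflow: F_in = 8.55 × 58.7 = 501.885 mm·m/s
Outflow: F_out = 8.55 × 40.1 = 342.855 mm·m/s
Steady-state rate R = (F_in − F_out)/L = (501.885 − 342.855) / 189000 m = 8.414e-04 mm/s.
R = 8.414e-04 × 3600 = 3.03 mm/hr.
Over 7.2 h: total = 3.03 × 7.2 = 21.816 ≈ 22 mm.

R ≈ 3.03 mm/hr; total ≈ 22 mm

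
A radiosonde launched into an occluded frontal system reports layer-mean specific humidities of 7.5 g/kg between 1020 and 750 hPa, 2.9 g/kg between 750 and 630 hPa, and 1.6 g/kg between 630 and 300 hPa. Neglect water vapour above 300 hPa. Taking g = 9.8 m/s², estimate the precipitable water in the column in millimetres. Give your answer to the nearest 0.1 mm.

Precipitable water is the column-integrated vapour mass per unit area: PW = (1/g) Σ q̄ Δp, with q in kg/kg and Δp in Pa (1 kg/m² of water = 1 mm).
Layer 1020–750 hPa: Δp = 270 hPa = 27000 Pa, q̄ = 0.0075 kg/kg → 0.0075 × 27000 / 9.8 = 20.66 mm
Layer 750–630 hPa: Δp = 120 hPa = 12000 Pa, q̄ = 0.0029 kg/kg → 0.0029 × 12000 / 9.8 = 3.55 mm
Layer 630–300 hPa: Δp = 330 hPa = 33000 Pa, q̄ = 0.0016 kg/kg → 0.0016 × 33000 / 9.8 = 5.39 mm
PW = 20.66 + 3.55 + 5.39 = 29.60 ≈ 29.6 mm.

PW ≈ 29.6 mm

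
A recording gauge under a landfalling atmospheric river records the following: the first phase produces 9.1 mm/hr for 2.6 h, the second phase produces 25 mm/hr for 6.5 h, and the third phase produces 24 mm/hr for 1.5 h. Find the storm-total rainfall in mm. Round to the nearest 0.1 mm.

Total = Σ Rᵢ Δtᵢ = 9.1 × 2.6 + 25 × 6.5 + 24 × 1.5
      = 23.66 + 162.5 + 36 = 222.2 mm.

total ≈ 222.2 mm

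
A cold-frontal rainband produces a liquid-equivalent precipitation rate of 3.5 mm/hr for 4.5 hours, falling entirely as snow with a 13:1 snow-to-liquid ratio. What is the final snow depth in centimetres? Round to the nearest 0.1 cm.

snow depth ≈ 20.5 cm

Liquid-equivalent depth = 3.5 × 4.5 = 15.75 mm.
Snow depth = 15.75 mm × 13 = 204.75 mm = 20.5 cm.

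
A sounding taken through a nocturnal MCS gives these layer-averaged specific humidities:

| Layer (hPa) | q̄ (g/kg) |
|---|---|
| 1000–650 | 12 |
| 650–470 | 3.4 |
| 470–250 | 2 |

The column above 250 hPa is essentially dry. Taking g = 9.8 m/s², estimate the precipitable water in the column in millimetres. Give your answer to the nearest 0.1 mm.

PW ≈ 53.6 mm

Precipitable water is the column-integrated vapour mass per unit area: PW = (1/g) Σ q̄ Δp, with q in kg/kg and Δp in Pa (1 kg/m² of water = 1 mm).
Layer 1000–650 hPa: Δp = 350 hPa = 35000 Pa, q̄ = 0.012 kg/kg → 0.012 × 35000 / 9.8 = 42.86 mm
Layer 650–470 hPa: Δp = 180 hPa = 18000 Pa, q̄ = 0.0034 kg/kg → 0.0034 × 18000 / 9.8 = 6.24 mm
Layer 470–250 hPa: Δp = 220 hPa = 22000 Pa, q̄ = 0.002 kg/kg → 0.002 × 22000 / 9.8 = 4.49 mm
PW = 42.86 + 6.24 + 4.49 = 53.59 ≈ 53.6 mm.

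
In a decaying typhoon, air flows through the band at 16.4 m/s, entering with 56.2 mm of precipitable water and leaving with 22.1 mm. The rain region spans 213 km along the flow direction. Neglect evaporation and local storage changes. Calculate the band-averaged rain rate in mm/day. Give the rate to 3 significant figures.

Column moisture flux per unit crosswind length is F = V × PW.
Inflow: F_in = 16.4 × 56.2 = 921.68 mm·m/s
Outflow: F_out = 16.4 × 22.1 = 362.44 mm·m/s
Steady-state rate R = (F_in − F_out)/L = (921.68 − 362.44) / 213000 m = 2.626e-03 mm/s.
R = 2.626e-03 × 3600 × 24 = 227 mm/day.

R ≈ 227 mm/day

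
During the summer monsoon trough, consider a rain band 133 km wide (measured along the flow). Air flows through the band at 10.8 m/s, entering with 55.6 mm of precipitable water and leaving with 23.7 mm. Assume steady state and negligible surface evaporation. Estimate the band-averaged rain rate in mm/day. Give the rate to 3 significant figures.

R ≈ 224 mm/day

Column moisture flux per unit crosswind length is F = V × PW.
Inflow: F_in = 10.8 × 55.6 = 600.48 mm·m/s
Outflow: F_out = 10.8 × 23.7 = 255.96 mm·m/s
Steady-state rate R = (F_in − F_out)/L = (600.48 − 255.96) / 133000 m = 2.590e-03 mm/s.
R = 2.590e-03 × 3600 × 24 = 224 mm/day.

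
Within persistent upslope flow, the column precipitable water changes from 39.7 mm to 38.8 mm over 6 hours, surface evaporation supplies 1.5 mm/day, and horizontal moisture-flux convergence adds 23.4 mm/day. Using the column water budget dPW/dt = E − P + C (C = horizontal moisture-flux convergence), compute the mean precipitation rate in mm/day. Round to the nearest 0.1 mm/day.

P ≈ 28.5 mm/day

dPW/dt = (38.8 − 39.7) mm / (6/24 day) = -3.600 mm/day.
P = E + C − dPW/dt = 1.5 + (23.4) − (-3.600) = 28.5 mm/day.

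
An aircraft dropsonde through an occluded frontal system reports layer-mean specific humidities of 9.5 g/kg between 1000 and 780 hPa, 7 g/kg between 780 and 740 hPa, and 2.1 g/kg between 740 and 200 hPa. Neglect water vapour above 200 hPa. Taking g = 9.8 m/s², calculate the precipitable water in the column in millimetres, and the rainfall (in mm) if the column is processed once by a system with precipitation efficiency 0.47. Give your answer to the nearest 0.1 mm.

Precipitable water is the column-integrated vapour mass per unit area: PW = (1/g) Σ q̄ Δp, with q in kg/kg and Δp in Pa (1 kg/m² of water = 1 mm).
Layer 1000–780 hPa: Δp = 220 hPa = 22000 Pa, q̄ = 0.0095 kg/kg → 0.0095 × 22000 / 9.8 = 21.33 mm
Layer 780–740 hPa: Δp = 40 hPa = 4000 Pa, q̄ = 0.007 kg/kg → 0.007 × 4000 / 9.8 = 2.86 mm
Layer 740–200 hPa: Δp = 540 hPa = 54000 Pa, q̄ = 0.0021 kg/kg → 0.0021 × 54000 / 9.8 = 11.57 mm
PW = 21.33 + 2.86 + 11.57 = 35.76 ≈ 35.8 mm.
Rainfall = ε × PW = 0.47 × 35.8 = 16.8 mm.

PW ≈ 35.8 mm; rainfall ≈ 16.8 mm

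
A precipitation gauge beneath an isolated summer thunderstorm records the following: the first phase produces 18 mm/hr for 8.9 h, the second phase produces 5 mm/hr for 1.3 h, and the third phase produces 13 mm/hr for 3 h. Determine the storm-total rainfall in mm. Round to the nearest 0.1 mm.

total ≈ 205.7 mm

Total = Σ Rᵢ Δtᵢ = 18 × 8.9 + 5 × 1.3 + 13 × 3
      = 160.2 + 6.5 + 39 = 205.7 mm.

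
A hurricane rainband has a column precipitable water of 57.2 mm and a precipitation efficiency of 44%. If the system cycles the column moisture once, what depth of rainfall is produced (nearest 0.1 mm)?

rainfall ≈ 25.2 mm

Rainfall = ε × PW = 0.44 × 57.2 = 25.2 mm.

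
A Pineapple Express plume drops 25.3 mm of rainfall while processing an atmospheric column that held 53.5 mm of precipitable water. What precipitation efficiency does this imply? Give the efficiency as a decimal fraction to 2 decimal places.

ε ≈ 0.47

ε = rainfall / PW = 25.3 / 53.5 = 0.47.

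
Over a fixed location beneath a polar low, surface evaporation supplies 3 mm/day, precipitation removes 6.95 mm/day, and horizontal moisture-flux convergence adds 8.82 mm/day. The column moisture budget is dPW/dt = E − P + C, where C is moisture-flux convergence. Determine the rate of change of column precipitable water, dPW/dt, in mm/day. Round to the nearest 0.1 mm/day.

dPW/dt ≈ 4.9 mm/day

dPW/dt = E − P + C = 3 − 6.95 + (8.82) = 4.9 mm/day.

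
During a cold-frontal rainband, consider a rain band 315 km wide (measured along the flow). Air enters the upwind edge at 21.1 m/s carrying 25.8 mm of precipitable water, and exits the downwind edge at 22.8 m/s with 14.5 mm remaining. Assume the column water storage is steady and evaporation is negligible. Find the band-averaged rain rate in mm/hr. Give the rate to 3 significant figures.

Column moisture flux per unit crosswind length is F = V × PW.
Inflow: F_in = 21.1 × 25.8 = 544.38 mm·m/s
Outflow: F_out = 22.8 × 14.5 = 330.6 mm·m/s
Steady-state rate R = (F_in − F_out)/L = (544.38 − 330.6) / 315000 m = 6.787e-04 mm/s.
R = 6.787e-04 × 3600 = 2.44 mm/hr.

R ≈ 2.44 mm/hr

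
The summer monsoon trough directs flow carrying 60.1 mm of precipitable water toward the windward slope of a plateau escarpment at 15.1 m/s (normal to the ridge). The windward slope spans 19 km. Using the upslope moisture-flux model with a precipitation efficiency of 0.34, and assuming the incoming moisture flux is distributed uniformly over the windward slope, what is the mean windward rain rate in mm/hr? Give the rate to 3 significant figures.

R ≈ 58.5 mm/hr

Incoming column moisture flux per unit ridge length: F = V × PW = 15.1 × 60.1 = 907.51 mm·m/s.
Spread over the 19 km slope with efficiency ε = 0.34: R = ε·F/W = 0.34 × 907.51 / 19000 m = 1.624e-02 mm/s.
R = 1.624e-02 × 3600 = 58.5 mm/hr.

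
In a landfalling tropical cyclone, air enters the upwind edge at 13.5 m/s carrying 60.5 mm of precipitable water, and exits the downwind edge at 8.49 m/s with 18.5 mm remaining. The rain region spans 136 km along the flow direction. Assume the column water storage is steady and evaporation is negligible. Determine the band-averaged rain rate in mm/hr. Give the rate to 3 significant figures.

R ≈ 17.5 mm/hr

Column moisture flux per unit crosswind length is F = V × PW.
Inflow: F_in = 13.5 × 60.5 = 816.75 mm·m/s
Outflow: F_out = 8.49 × 18.5 = 157.065 mm·m/s
Steady-state rate R = (F_in − F_out)/L = (816.75 − 157.065) / 136000 m = 4.851e-03 mm/s.
R = 4.851e-03 × 3600 = 17.5 mm/hr.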